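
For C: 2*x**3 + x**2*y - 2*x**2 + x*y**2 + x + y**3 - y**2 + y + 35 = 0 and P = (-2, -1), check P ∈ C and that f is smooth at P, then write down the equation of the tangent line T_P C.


Tangent line at P: 38*x + 14*y + 90 = 0.

Step 1: f(-2, -1) = 0, so P lies on C.
Step 2: partial derivatives
  f_x(x, y) = 6*x**2 + 2*x*y - 4*x + y**2 + 1, f_y(x, y) = x**2 + 2*x*y + 3*y**2 - 2*y + 1.
  f_x(P) = 38, f_y(P) = 14 (gradient nonzero, so P is smooth).
Step 3: tangent line at P: 38·(x − -2) + 14·(y − -1) = 0.
Expanding: 38*x + 14*y + 90 = 0.


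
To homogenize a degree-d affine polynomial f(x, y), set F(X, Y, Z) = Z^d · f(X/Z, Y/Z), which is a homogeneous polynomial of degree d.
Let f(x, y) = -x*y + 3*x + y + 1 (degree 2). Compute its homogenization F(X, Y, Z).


F(X, Y, Z) = -X*Y + 3*X*Z + Y*Z + Z**2

deg(f) = 2.
Substitute x = X/Z, y = Y/Z into f, then multiply by Z^2.
  monomial -1·x^1·y^1 ↦ -1·X^1·Y^1·Z^0.
  monomial 3·x^1·y^0 ↦ 3·X^1·Y^0·Z^1.
  monomial 1·x^0·y^1 ↦ 1·X^0·Y^1·Z^1.
  monomial 1·x^0·y^0 ↦ 1·X^0·Y^0·Z^2.
Collecting: F(X, Y, Z) = -X*Y + 3*X*Z + Y*Z + Z**2.


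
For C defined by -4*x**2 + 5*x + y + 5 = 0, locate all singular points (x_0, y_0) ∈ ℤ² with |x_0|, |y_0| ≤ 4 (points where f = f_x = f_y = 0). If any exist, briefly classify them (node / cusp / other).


No singular points in the scanned grid; C is smooth there.

Compute partial derivatives:
  f_x = 5 - 8*x.
  f_y = 1.
f_y = 1 is a nonzero constant, so f_y never vanishes: no point (x, y) can satisfy f = f_x = f_y = 0. In particular no (x, y) ∈ {−4, ..., 4}² is singular; the curve is smooth.


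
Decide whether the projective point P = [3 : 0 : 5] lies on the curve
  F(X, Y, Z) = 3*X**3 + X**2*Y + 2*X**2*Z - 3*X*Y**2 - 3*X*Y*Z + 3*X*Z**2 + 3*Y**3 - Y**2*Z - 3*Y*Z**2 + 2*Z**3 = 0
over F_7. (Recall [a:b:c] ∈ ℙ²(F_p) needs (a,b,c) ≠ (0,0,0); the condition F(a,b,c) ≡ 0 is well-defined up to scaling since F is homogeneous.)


F(3,0,5) ≡ 2 (mod 7); P is NOT on the curve.

Evaluate F(3, 0, 5) term-by-term (mod 7).
  3*X**3 ↦ 3·27·1·1 = 81
  X**2*Y ↦ 1·9·0·1 = 0
  2*X**2*Z ↦ 2·9·1·5 = 90
  -3*X*Y**2 ↦ -3·3·0·1 = 0
  -3*X*Y*Z ↦ -3·3·0·5 = 0
  3*X*Z**2 ↦ 3·3·1·25 = 225
  3*Y**3 ↦ 3·1·0·1 = 0
  -Y**2*Z ↦ -1·1·0·5 = 0
  -3*Y*Z**2 ↦ -3·1·0·25 = 0
  2*Z**3 ↦ 2·1·1·125 = 250
Sum: F(3, 0, 5) = (81) + (0) + (90) + (0) + (0) + (225) + (0) + (0) + (0) + (250) = 646.
Reducing mod 7: 646 ≡ 2 (mod 7).
Since F(a, b, c) ≡ 2 ≠ 0 (mod 7), P does NOT lie on the curve.


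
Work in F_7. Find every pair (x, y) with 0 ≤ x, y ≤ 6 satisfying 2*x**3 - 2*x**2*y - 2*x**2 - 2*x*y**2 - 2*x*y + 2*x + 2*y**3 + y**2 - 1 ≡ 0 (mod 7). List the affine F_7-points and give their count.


Affine F_7-points: {(2, 5), (3, 1), (3, 4), (6, 0), (6, 2)}; count = 5.

For each of the 49 pairs (x, y) ∈ F_7², evaluate f(x, y) mod 7. Record the zeros.
  x = 0: [0↦6, 1↦2, 2↦5, 3↦6, 4↦3, 5↦1, 6↦5]  zeros at y ∈ ∅
  x = 1: [0↦1, 1↦5, 2↦5, 3↦6, 4↦6, 5↦3, 6↦2]  zeros at y ∈ ∅
  x = 2: [0↦4, 1↦5, 2↦5, 3↦2, 4↦1, 5↦0, 6↦4]  zeros at y ∈ {5}
  x = 3: [0↦6, 1↦0, 2↦3, 3↦6, 4↦0, 5↦4, 6↦2]  zeros at y ∈ {1, 4}
  x = 4: [0↦5, 1↦2, 2↦4, 3↦2, 4↦1, 5↦6, 6↦1]  zeros at y ∈ ∅
  x = 5: [0↦6, 1↦2, 2↦6, 3↦2, 4↦2, 5↦4, 6↦6]  zeros at y ∈ ∅
  x = 6: [0↦0, 1↦5, 2↦0, 3↦4, 4↦1, 5↦3, 6↦1]  zeros at y ∈ {0, 2}
Collecting zeros: affine points = {(2, 5), (3, 1), (3, 4), (6, 0), (6, 2)}.
Total count |C(F_7)_aff| = 5.


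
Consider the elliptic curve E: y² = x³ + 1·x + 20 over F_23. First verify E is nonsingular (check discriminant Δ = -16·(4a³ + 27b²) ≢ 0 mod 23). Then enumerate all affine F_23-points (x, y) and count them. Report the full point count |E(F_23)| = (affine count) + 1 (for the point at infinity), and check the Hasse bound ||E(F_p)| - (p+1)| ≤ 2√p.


Affine points = {(3, 2), (3, 21), (5, 9), (5, 14), (6, 9), (6, 14), (7, 5), (7, 18), (10, 8), (10, 15), (12, 9), (12, 14), (14, 8), (14, 15), (15, 11), (15, 12), (20, 6), (20, 17), (22, 8), (22, 15)}; affine count = 20; |E(F_23)| = 21.

Discriminant check: Δ ∝ 4a³ + 27b² = 4·1³ + 27·20² = 4·1 + 27·400 ≡ 17 (mod 23). Nonzero ⇒ E is nonsingular.
For each x ∈ F_23, compute rhs = x³ + 1·x + 20 mod 23, then count y ∈ F_23 with y² ≡ rhs.
  x = 0: rhs = 20, matching y values: none (0 points).
  x = 1: rhs = 22, matching y values: none (0 points).
  x = 2: rhs = 7, matching y values: none (0 points).
  x = 3: rhs = 4, matching y values: 2, 21 (2 points).
  x = 4: rhs = 19, matching y values: none (0 points).
  x = 5: rhs = 12, matching y values: 9, 14 (2 points).
  x = 6: rhs = 12, matching y values: 9, 14 (2 points).
  x = 7: rhs = 2, matching y values: 5, 18 (2 points).
  x = 8: rhs = 11, matching y values: none (0 points).
  x = 9: rhs = 22, matching y values: none (0 points).
  x = 10: rhs = 18, matching y values: 8, 15 (2 points).
  x = 11: rhs = 5, matching y values: none (0 points).
  x = 12: rhs = 12, matching y values: 9, 14 (2 points).
  x = 13: rhs = 22, matching y values: none (0 points).
  x = 14: rhs = 18, matching y values: 8, 15 (2 points).
  x = 15: rhs = 6, matching y values: 11, 12 (2 points).
  x = 16: rhs = 15, matching y values: none (0 points).
  x = 17: rhs = 5, matching y values: none (0 points).
  x = 18: rhs = 5, matching y values: none (0 points).
  x = 19: rhs = 21, matching y values: none (0 points).
  x = 20: rhs = 13, matching y values: 6, 17 (2 points).
  x = 21: rhs = 10, matching y values: none (0 points).
  x = 22: rhs = 18, matching y values: 8, 15 (2 points).
Total affine count: 20.
Full point count |E(F_23)| = 20 + 1 = 21.
Hasse bound: |21 − (23+1)| = |-3| = 3 ≤ 2√23 ≈ 9.5917 ✓.


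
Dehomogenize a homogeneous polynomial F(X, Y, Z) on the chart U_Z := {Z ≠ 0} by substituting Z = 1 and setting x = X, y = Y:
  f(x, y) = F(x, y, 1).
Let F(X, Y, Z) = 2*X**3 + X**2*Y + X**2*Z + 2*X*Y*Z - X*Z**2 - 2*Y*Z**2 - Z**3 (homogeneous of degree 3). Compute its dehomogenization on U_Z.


f(x, y) = 2*x**3 + x**2*y + x**2 + 2*x*y - x - 2*y - 1

On U_Z we set Z = 1. Each monomial c·X^i·Y^j·Z^k in F becomes c·x^i·y^j·1^k = c·x^i·y^j.
Substituting Z = 1: F(X, Y, 1) = 2*x**3 + x**2*y + x**2 + 2*x*y - x - 2*y - 1.
Note: deg(f) ≤ deg(F) = 3; strict inequality happens when F is divisible by Z (lost terms).


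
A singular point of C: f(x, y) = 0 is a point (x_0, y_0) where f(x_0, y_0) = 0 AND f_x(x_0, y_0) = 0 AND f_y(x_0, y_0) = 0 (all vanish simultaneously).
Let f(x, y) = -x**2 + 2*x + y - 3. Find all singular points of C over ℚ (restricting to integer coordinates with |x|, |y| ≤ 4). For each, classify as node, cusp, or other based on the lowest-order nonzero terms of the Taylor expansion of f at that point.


No singular points in the scanned grid; C is smooth there.

Compute partial derivatives:
  f_x = 2 - 2*x.
  f_y = 1.
f_y = 1 is a nonzero constant, so f_y never vanishes: no point (x, y) can satisfy f = f_x = f_y = 0. In particular no (x, y) ∈ {−4, ..., 4}² is singular; the curve is smooth.


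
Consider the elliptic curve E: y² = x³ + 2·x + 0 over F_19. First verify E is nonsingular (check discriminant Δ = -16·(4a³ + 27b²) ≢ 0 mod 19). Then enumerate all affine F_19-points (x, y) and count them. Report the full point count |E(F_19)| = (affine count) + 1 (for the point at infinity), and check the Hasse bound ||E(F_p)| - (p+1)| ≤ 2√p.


Affine points = {(0, 0), (6, 0), (9, 5), (9, 14), (11, 2), (11, 17), (12, 2), (12, 17), (13, 0), (14, 6), (14, 13), (15, 2), (15, 17), (16, 9), (16, 10), (17, 8), (17, 11), (18, 4), (18, 15)}; affine count = 19; |E(F_19)| = 20.

Discriminant check: Δ ∝ 4a³ + 27b² = 4·2³ + 27·0² = 4·8 + 27·0 ≡ 13 (mod 19). Nonzero ⇒ E is nonsingular.
For each x ∈ F_19, compute rhs = x³ + 2·x + 0 mod 19, then count y ∈ F_19 with y² ≡ rhs.
  x = 0: rhs = 0, matching y values: 0 (1 points).
  x = 1: rhs = 3, matching y values: none (0 points).
  x = 2: rhs = 12, matching y values: none (0 points).
  x = 3: rhs = 14, matching y values: none (0 points).
  x = 4: rhs = 15, matching y values: none (0 points).
  x = 5: rhs = 2, matching y values: none (0 points).
  x = 6: rhs = 0, matching y values: 0 (1 points).
  x = 7: rhs = 15, matching y values: none (0 points).
  x = 8: rhs = 15, matching y values: none (0 points).
  x = 9: rhs = 6, matching y values: 5, 14 (2 points).
  x = 10: rhs = 13, matching y values: none (0 points).
  x = 11: rhs = 4, matching y values: 2, 17 (2 points).
  x = 12: rhs = 4, matching y values: 2, 17 (2 points).
  x = 13: rhs = 0, matching y values: 0 (1 points).
  x = 14: rhs = 17, matching y values: 6, 13 (2 points).
  x = 15: rhs = 4, matching y values: 2, 17 (2 points).
  x = 16: rhs = 5, matching y values: 9, 10 (2 points).
  x = 17: rhs = 7, matching y values: 8, 11 (2 points).
  x = 18: rhs = 16, matching y values: 4, 15 (2 points).
Total affine count: 19.
Full point count |E(F_19)| = 19 + 1 = 20.
Hasse bound: |20 − (19+1)| = |0| = 0 ≤ 2√19 ≈ 8.7178 ✓.


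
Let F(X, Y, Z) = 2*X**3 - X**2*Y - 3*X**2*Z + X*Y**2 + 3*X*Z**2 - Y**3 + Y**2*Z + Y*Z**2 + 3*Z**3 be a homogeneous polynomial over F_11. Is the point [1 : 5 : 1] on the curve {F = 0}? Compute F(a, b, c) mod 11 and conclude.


F(1,5,1) ≡ 7 (mod 11); P is NOT on the curve.

Evaluate F(1, 5, 1) term-by-term (mod 11).
  2*X**3 ↦ 2·1·1·1 = 2
  -X**2*Y ↦ -1·1·5·1 = -5
  -3*X**2*Z ↦ -3·1·1·1 = -3
  X*Y**2 ↦ 1·1·25·1 = 25
  3*X*Z**2 ↦ 3·1·1·1 = 3
  -Y**3 ↦ -1·1·125·1 = -125
  Y**2*Z ↦ 1·1·25·1 = 25
  Y*Z**2 ↦ 1·1·5·1 = 5
  3*Z**3 ↦ 3·1·1·1 = 3
Sum: F(1, 5, 1) = (2) + (-5) + (-3) + (25) + (3) + (-125) + (25) + (5) + (3) = -70.
Reducing mod 11: -70 ≡ 7 (mod 11).
Since F(a, b, c) ≡ 7 ≠ 0 (mod 11), P does NOT lie on the curve.


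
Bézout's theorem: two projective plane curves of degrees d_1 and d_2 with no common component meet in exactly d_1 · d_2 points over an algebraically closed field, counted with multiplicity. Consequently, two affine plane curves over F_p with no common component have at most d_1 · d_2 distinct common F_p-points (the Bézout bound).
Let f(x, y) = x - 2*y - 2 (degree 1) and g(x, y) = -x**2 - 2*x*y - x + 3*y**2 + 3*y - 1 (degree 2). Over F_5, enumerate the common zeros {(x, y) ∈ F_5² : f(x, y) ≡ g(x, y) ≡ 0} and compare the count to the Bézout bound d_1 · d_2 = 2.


Common zeros: {(3, 3)}; count = 1; Bézout bound = 2.

deg(f) = 1, deg(g) = 2, so Bézout bound = 2.
Scan x ∈ F_5. For each x, list the y ∈ F_5 with f(x, y) ≡ 0 and those with g(x, y) ≡ 0 (mod 5); the common zeros in that column are the intersection.
  x = 0: f ≡ 0 at y ∈ {4}; g ≡ 0 at y ∈ {1, 3}; common: ∅.
  x = 1: f ≡ 0 at y ∈ {2}; g ≡ 0 at y ∈ ∅; common: ∅.
  x = 2: f ≡ 0 at y ∈ {0}; g ≡ 0 at y ∈ {1}; common: ∅.
  x = 3: f ≡ 0 at y ∈ {3}; g ≡ 0 at y ∈ {3}; common: {3}.
  x = 4: f ≡ 0 at y ∈ {1}; g ≡ 0 at y ∈ ∅; common: ∅.
Collecting: common zeros = {(3, 3)}, so the count is 1.
Comparison with the Bézout bound: 1 ≤ 2 = deg(f)·deg(g), as expected for curves with no common component (the affine F_5-count falls short of the bound because intersections may lie at infinity, over extension fields, or carry multiplicity).


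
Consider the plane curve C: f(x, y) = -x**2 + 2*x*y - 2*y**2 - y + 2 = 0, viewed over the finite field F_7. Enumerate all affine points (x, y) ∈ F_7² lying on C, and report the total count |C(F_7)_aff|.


Affine F_7-points: {(1, 1), (1, 3), (2, 6), (3, 0), (3, 6), (4, 0), (5, 3), (5, 5)}; count = 8.

For each of the 49 pairs (x, y) ∈ F_7², evaluate f(x, y) mod 7. Record the zeros.
  x = 0: [0↦2, 1↦6, 2↦6, 3↦2, 4↦1, 5↦3, 6↦1]  zeros at y ∈ ∅
  x = 1: [0↦1, 1↦0, 2↦2, 3↦0, 4↦1, 5↦5, 6↦5]  zeros at y ∈ {1, 3}
  x = 2: [0↦5, 1↦6, 2↦3, 3↦3, 4↦6, 5↦5, 6↦0]  zeros at y ∈ {6}
  x = 3: [0↦0, 1↦3, 2↦2, 3↦4, 4↦2, 5↦3, 6↦0]  zeros at y ∈ {0, 6}
  x = 4: [0↦0, 1↦5, 2↦6, 3↦3, 4↦3, 5↦6, 6↦5]  zeros at y ∈ {0}
  x = 5: [0↦5, 1↦5, 2↦1, 3↦0, 4↦2, 5↦0, 6↦1]  zeros at y ∈ {3, 5}
  x = 6: [0↦1, 1↦3, 2↦1, 3↦2, 4↦6, 5↦6, 6↦2]  zeros at y ∈ ∅
Collecting zeros: affine points = {(1, 1), (1, 3), (2, 6), (3, 0), (3, 6), (4, 0), (5, 3), (5, 5)}.
Total count |C(F_7)_aff| = 8.


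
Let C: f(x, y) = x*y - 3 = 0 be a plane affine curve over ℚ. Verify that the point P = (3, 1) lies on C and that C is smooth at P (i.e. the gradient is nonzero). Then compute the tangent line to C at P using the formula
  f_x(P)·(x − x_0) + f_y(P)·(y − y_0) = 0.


Tangent line at P: x + 3*y - 6 = 0.

Step 1: f(3, 1) = 0, so P lies on C.
Step 2: partial derivatives
  f_x(x, y) = y, f_y(x, y) = x.
  f_x(P) = 1, f_y(P) = 3 (gradient nonzero, so P is smooth).
Step 3: tangent line at P: 1·(x − 3) + 3·(y − 1) = 0.
Expanding: x + 3*y - 6 = 0.


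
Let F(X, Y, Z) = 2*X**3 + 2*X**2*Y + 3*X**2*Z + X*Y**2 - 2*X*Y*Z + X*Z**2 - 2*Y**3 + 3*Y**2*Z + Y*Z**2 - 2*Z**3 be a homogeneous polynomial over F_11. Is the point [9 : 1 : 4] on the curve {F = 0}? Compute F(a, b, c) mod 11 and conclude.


F(9,1,4) ≡ 8 (mod 11); P is NOT on the curve.

Evaluate F(9, 1, 4) term-by-term (mod 11).
  2*X**3 ↦ 2·729·1·1 = 1458
  2*X**2*Y ↦ 2·81·1·1 = 162
  3*X**2*Z ↦ 3·81·1·4 = 972
  X*Y**2 ↦ 1·9·1·1 = 9
  -2*X*Y*Z ↦ -2·9·1·4 = -72
  X*Z**2 ↦ 1·9·1·16 = 144
  -2*Y**3 ↦ -2·1·1·1 = -2
  3*Y**2*Z ↦ 3·1·1·4 = 12
  Y*Z**2 ↦ 1·1·1·16 = 16
  -2*Z**3 ↦ -2·1·1·64 = -128
Sum: F(9, 1, 4) = (1458) + (162) + (972) + (9) + (-72) + (144) + (-2) + (12) + (16) + (-128) = 2571.
Reducing mod 11: 2571 ≡ 8 (mod 11).
Since F(a, b, c) ≡ 8 ≠ 0 (mod 11), P does NOT lie on the curve.


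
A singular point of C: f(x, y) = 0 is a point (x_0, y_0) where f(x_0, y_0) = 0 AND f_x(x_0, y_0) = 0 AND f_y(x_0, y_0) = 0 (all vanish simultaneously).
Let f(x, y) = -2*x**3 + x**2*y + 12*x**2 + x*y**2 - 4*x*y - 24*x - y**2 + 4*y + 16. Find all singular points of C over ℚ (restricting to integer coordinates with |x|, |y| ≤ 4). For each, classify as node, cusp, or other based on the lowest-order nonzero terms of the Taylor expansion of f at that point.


Singular points: {(2, 0)}; classification: cusp.

Compute partial derivatives:
  f_x = -6*x**2 + 2*x*y + 24*x + y**2 - 4*y - 24.
  f_y = x**2 + 2*x*y - 4*x - 2*y + 4.
Scan x_0 ∈ {−4, ..., 4}. For each x_0, f_y(x_0, y) is a polynomial in y; find its integer roots y ∈ {−4, ..., 4}, then test f_x and f at those candidates.
  x = -4: f_y(-4, y) = 36 - 10*y; no integer root y with |y| ≤ 4.
  x = -3: f_y(-3, y) = 25 - 8*y; no integer root y with |y| ≤ 4.
  x = -2: f_y(-2, y) = 16 - 6*y; no integer root y with |y| ≤ 4.
  x = -1: f_y(-1, y) = 9 - 4*y; no integer root y with |y| ≤ 4.
  x = 0: f_y(0, y) = 4 - 2*y; vanishes at y ∈ {2}. (0, 2): f_x = -28 ≠ 0.
  x = 1: f_y(1, y) = 1; no integer root y with |y| ≤ 4.
  x = 2: f_y(2, y) = 2*y; vanishes at y ∈ {0}. (2, 0): f_x = 0, f = 0 — SINGULAR.
  x = 3: f_y(3, y) = 4*y + 1; no integer root y with |y| ≤ 4.
  x = 4: f_y(4, y) = 6*y + 4; no integer root y with |y| ≤ 4.
Only singular point on the grid: (2, 0).
Classify: substitute x = 2 + u, y = 0 + v and expand: f = -2*u**3 + u**2*v + u*v**2 + v**2.
No constant or linear terms (consistent with a singular point). Quadratic part: v**2. Cubic part: -2*u**3 + u**2*v + u*v**2.
The quadratic part v**2 is a perfect square, so there is a single (double) tangent line v = 0, i.e. y = 0. Restricting the cubic part to that line (v = 0) leaves -2*u**3 ≠ 0, so f is not divisible by v and the branch is v² ≈ 2*u**3 to lowest order — this is a cusp.
Classification: cusp.


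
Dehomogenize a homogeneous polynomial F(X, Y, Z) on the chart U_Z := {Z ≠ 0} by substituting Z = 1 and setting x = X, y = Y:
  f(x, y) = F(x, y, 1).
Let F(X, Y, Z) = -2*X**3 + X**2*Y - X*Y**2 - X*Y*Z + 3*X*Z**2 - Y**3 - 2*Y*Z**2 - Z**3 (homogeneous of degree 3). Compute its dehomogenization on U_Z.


f(x, y) = -2*x**3 + x**2*y - x*y**2 - x*y + 3*x - y**3 - 2*y - 1

On U_Z we set Z = 1. Each monomial c·X^i·Y^j·Z^k in F becomes c·x^i·y^j·1^k = c·x^i·y^j.
Substituting Z = 1: F(X, Y, 1) = -2*x**3 + x**2*y - x*y**2 - x*y + 3*x - y**3 - 2*y - 1.
Note: deg(f) ≤ deg(F) = 3; strict inequality happens when F is divisible by Z (lost terms).


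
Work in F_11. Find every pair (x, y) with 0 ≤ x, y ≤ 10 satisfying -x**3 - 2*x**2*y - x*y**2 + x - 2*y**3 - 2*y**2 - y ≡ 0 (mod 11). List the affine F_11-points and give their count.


Affine F_11-points: {(0, 0), (1, 0), (3, 4), (6, 10), (7, 7), (7, 8), (10, 0)}; count = 7.

For each of the 121 pairs (x, y) ∈ F_11², evaluate f(x, y) mod 11. Record the zeros.
  x = 0: [0↦0, 1↦6, 2↦7, 3↦2, 4↦1, 5↦3, 6↦7, 7↦1, 8↦6, 9↦10, 10↦1]  zeros at y ∈ {0}
  x = 1: [0↦0, 1↦3, 2↦10, 3↦9, 4↦10, 5↦1, 6↦3, 7↦4, 8↦3, 9↦10, 10↦2]  zeros at y ∈ {0}
  x = 2: [0↦5, 1↦1, 2↦10, 3↦9, 4↦8, 5↦6, 6↦2, 7↦6, 8↦6, 9↦1, 10↦1]  zeros at y ∈ ∅
  x = 3: [0↦9, 1↦5, 2↦1, 3↦7, 4↦0, 5↦1, 6↦9, 7↦1, 8↦9, 9↦10, 10↦3]  zeros at y ∈ {4}
  x = 4: [0↦6, 1↦9, 2↦10, 3↦8, 4↦2, 5↦2, 6↦7, 7↦5, 8↦6, 9↦9, 10↦2]  zeros at y ∈ ∅
  x = 5: [0↦1, 1↦7, 2↦9, 3↦6, 4↦8, 5↦3, 6↦1, 7↦1, 8↦2, 9↦3, 10↦3]  zeros at y ∈ ∅
  x = 6: [0↦10, 1↦4, 2↦3, 3↦6, 4↦1, 5↦9, 6↦7, 7↦5, 8↦2, 9↦8, 10↦0]  zeros at y ∈ {10}
  x = 7: [0↦5, 1↦5, 2↦8, 3↦2, 4↦8, 5↦3, 6↦8, 7↦0, 8↦0, 9↦7, 10↦9]  zeros at y ∈ {7, 8}
  x = 8: [0↦2, 1↦4, 2↦7, 3↦10, 4↦1, 5↦1, 6↦9, 7↦2, 8↦1, 9↦5, 10↦2]  zeros at y ∈ ∅
  x = 9: [0↦6, 1↦6, 2↦5, 3↦2, 4↦7, 5↦8, 6↦4, 7↦5, 8↦10, 9↦7, 10↦6]  zeros at y ∈ ∅
  x = 10: [0↦0, 1↦5, 2↦7, 3↦5, 4↦9, 5↦7, 6↦9, 7↦3, 8↦10, 9↦7, 10↦4]  zeros at y ∈ {0}
Collecting zeros: affine points = {(0, 0), (1, 0), (3, 4), (6, 10), (7, 7), (7, 8), (10, 0)}.
Total count |C(F_11)_aff| = 7.


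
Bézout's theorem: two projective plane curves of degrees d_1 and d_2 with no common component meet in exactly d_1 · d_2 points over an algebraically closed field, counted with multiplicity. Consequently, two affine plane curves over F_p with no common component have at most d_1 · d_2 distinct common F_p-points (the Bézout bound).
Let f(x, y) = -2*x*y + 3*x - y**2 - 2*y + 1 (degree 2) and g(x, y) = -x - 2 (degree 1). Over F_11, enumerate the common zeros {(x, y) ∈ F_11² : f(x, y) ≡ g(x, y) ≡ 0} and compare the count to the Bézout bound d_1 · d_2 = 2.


Common zeros: ∅; count = 0; Bézout bound = 2.

deg(f) = 2, deg(g) = 1, so Bézout bound = 2.
Scan x ∈ F_11. For each x, list the y ∈ F_11 with f(x, y) ≡ 0 and those with g(x, y) ≡ 0 (mod 11); the common zeros in that column are the intersection.
  x = 0: f ≡ 0 at y ∈ ∅; g ≡ 0 at y ∈ ∅; common: ∅.
  x = 1: f ≡ 0 at y ∈ ∅; g ≡ 0 at y ∈ ∅; common: ∅.
  x = 2: f ≡ 0 at y ∈ {1, 4}; g ≡ 0 at y ∈ ∅; common: ∅.
  x = 3: f ≡ 0 at y ∈ {5, 9}; g ≡ 0 at y ∈ ∅; common: ∅.
  x = 4: f ≡ 0 at y ∈ {2, 10}; g ≡ 0 at y ∈ ∅; common: ∅.
  x = 5: f ≡ 0 at y ∈ ∅; g ≡ 0 at y ∈ ∅; common: ∅.
  x = 6: f ≡ 0 at y ∈ ∅; g ≡ 0 at y ∈ ∅; common: ∅.
  x = 7: f ≡ 0 at y ∈ {0, 6}; g ≡ 0 at y ∈ ∅; common: ∅.
  x = 8: f ≡ 0 at y ∈ ∅; g ≡ 0 at y ∈ ∅; common: ∅.
  x = 9: f ≡ 0 at y ∈ ∅; g ≡ 0 at y ∈ {0, 1, 2, 3, 4, 5, 6, 7, 8, 9, 10}; common: ∅.
  x = 10: f ≡ 0 at y ∈ {3, 8}; g ≡ 0 at y ∈ ∅; common: ∅.
Collecting: common zeros = ∅, so the count is 0.
Comparison with the Bézout bound: 0 ≤ 2 = deg(f)·deg(g), as expected for curves with no common component (the affine F_11-count falls short of the bound because intersections may lie at infinity, over extension fields, or carry multiplicity).


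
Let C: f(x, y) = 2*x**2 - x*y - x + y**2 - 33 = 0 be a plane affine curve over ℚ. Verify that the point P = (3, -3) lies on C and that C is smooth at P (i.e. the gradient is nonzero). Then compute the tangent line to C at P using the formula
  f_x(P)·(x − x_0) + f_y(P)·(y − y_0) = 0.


Tangent line at P: 14*x - 9*y - 69 = 0.

Step 1: f(3, -3) = 0, so P lies on C.
Step 2: partial derivatives
  f_x(x, y) = 4*x - y - 1, f_y(x, y) = -x + 2*y.
  f_x(P) = 14, f_y(P) = -9 (gradient nonzero, so P is smooth).
Step 3: tangent line at P: 14·(x − 3) + -9·(y − -3) = 0.
Expanding: 14*x - 9*y - 69 = 0.


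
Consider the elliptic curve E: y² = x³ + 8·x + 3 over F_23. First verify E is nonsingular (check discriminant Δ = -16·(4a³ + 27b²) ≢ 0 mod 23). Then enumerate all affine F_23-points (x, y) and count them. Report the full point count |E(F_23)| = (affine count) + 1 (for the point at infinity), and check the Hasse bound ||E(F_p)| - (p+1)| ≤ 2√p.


Affine points = {(0, 7), (0, 16), (1, 9), (1, 14), (2, 2), (2, 21), (3, 10), (3, 13), (8, 2), (8, 21), (10, 5), (10, 18), (13, 2), (13, 21), (15, 5), (15, 18), (16, 8), (16, 15), (21, 5), (21, 18)}; affine count = 20; |E(F_23)| = 21.

Discriminant check: Δ ∝ 4a³ + 27b² = 4·8³ + 27·3² = 4·512 + 27·9 ≡ 14 (mod 23). Nonzero ⇒ E is nonsingular.
For each x ∈ F_23, compute rhs = x³ + 8·x + 3 mod 23, then count y ∈ F_23 with y² ≡ rhs.
  x = 0: rhs = 3, matching y values: 7, 16 (2 points).
  x = 1: rhs = 12, matching y values: 9, 14 (2 points).
  x = 2: rhs = 4, matching y values: 2, 21 (2 points).
  x = 3: rhs = 8, matching y values: 10, 13 (2 points).
  x = 4: rhs = 7, matching y values: none (0 points).
  x = 5: rhs = 7, matching y values: none (0 points).
  x = 6: rhs = 14, matching y values: none (0 points).
  x = 7: rhs = 11, matching y values: none (0 points).
  x = 8: rhs = 4, matching y values: 2, 21 (2 points).
  x = 9: rhs = 22, matching y values: none (0 points).
  x = 10: rhs = 2, matching y values: 5, 18 (2 points).
  x = 11: rhs = 19, matching y values: none (0 points).
  x = 12: rhs = 10, matching y values: none (0 points).
  x = 13: rhs = 4, matching y values: 2, 21 (2 points).
  x = 14: rhs = 7, matching y values: none (0 points).
  x = 15: rhs = 2, matching y values: 5, 18 (2 points).
  x = 16: rhs = 18, matching y values: 8, 15 (2 points).
  x = 17: rhs = 15, matching y values: none (0 points).
  x = 18: rhs = 22, matching y values: none (0 points).
  x = 19: rhs = 22, matching y values: none (0 points).
  x = 20: rhs = 21, matching y values: none (0 points).
  x = 21: rhs = 2, matching y values: 5, 18 (2 points).
  x = 22: rhs = 17, matching y values: none (0 points).
Total affine count: 20.
Full point count |E(F_23)| = 20 + 1 = 21.
Hasse bound: |21 − (23+1)| = |-3| = 3 ≤ 2√23 ≈ 9.5917 ✓.


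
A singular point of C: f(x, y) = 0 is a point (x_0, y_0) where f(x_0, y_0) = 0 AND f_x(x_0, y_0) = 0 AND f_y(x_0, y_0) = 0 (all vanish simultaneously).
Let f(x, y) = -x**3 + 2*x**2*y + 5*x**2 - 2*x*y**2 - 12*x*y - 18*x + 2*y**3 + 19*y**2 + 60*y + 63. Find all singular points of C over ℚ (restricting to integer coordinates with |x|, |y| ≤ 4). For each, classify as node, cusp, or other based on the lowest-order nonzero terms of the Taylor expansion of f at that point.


Singular points: {(0, -3)}; classification: node.

Compute partial derivatives:
  f_x = -3*x**2 + 4*x*y + 10*x - 2*y**2 - 12*y - 18.
  f_y = 2*x**2 - 4*x*y - 12*x + 6*y**2 + 38*y + 60.
Scan x_0 ∈ {−4, ..., 4}. For each x_0, f_y(x_0, y) is a polynomial in y; find its integer roots y ∈ {−4, ..., 4}, then test f_x and f at those candidates.
  x = -4: f_y(-4, y) = 6*y**2 + 54*y + 140; no integer root y with |y| ≤ 4.
  x = -3: f_y(-3, y) = 6*y**2 + 50*y + 114; no integer root y with |y| ≤ 4.
  x = -2: f_y(-2, y) = 6*y**2 + 46*y + 92; no integer root y with |y| ≤ 4.
  x = -1: f_y(-1, y) = 6*y**2 + 42*y + 74; no integer root y with |y| ≤ 4.
  x = 0: f_y(0, y) = 6*y**2 + 38*y + 60; vanishes at y ∈ {-3}. (0, -3): f_x = 0, f = 0 — SINGULAR.
  x = 1: f_y(1, y) = 6*y**2 + 34*y + 50; no integer root y with |y| ≤ 4.
  x = 2: f_y(2, y) = 6*y**2 + 30*y + 44; no integer root y with |y| ≤ 4.
  x = 3: f_y(3, y) = 6*y**2 + 26*y + 42; no integer root y with |y| ≤ 4.
  x = 4: f_y(4, y) = 6*y**2 + 22*y + 44; no integer root y with |y| ≤ 4.
Only singular point on the grid: (0, -3).
Classify: substitute x = 0 + u, y = -3 + v and expand: f = -u**3 + 2*u**2*v - u**2 - 2*u*v**2 + 2*v**3 + v**2.
No constant or linear terms (consistent with a singular point). Quadratic part: -u**2 + v**2. Cubic part: -u**3 + 2*u**2*v - 2*u*v**2 + 2*v**3.
The quadratic part v**2 - u**2 = (v − u)(v + u) splits into two distinct linear factors, so there are two distinct tangent lines y − -3 = ±(x − 0) — this is a node (ordinary double point).
Classification: node.


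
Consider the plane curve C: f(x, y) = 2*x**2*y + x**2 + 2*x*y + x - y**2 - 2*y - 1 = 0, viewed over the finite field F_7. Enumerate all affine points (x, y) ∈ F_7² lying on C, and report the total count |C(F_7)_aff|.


Affine F_7-points: {(0, 6), (1, 4), (1, 5), (2, 1), (2, 2), (4, 1), (4, 2), (5, 4), (5, 5), (6, 6)}; count = 10.

For each of the 49 pairs (x, y) ∈ F_7², evaluate f(x, y) mod 7. Record the zeros.
  x = 0: [0↦6, 1↦3, 2↦5, 3↦5, 4↦3, 5↦6, 6↦0]  zeros at y ∈ {6}
  x = 1: [0↦1, 1↦2, 2↦1, 3↦5, 4↦0, 5↦0, 6↦5]  zeros at y ∈ {4, 5}
  x = 2: [0↦5, 1↦0, 2↦0, 3↦5, 4↦1, 5↦2, 6↦1]  zeros at y ∈ {1, 2}
  x = 3: [0↦4, 1↦4, 2↦2, 3↦5, 4↦6, 5↦5, 6↦2]  zeros at y ∈ ∅
  x = 4: [0↦5, 1↦0, 2↦0, 3↦5, 4↦1, 5↦2, 6↦1]  zeros at y ∈ {1, 2}
  x = 5: [0↦1, 1↦2, 2↦1, 3↦5, 4↦0, 5↦0, 6↦5]  zeros at y ∈ {4, 5}
  x = 6: [0↦6, 1↦3, 2↦5, 3↦5, 4↦3, 5↦6, 6↦0]  zeros at y ∈ {6}
Collecting zeros: affine points = {(0, 6), (1, 4), (1, 5), (2, 1), (2, 2), (4, 1), (4, 2), (5, 4), (5, 5), (6, 6)}.
Total count |C(F_7)_aff| = 10.


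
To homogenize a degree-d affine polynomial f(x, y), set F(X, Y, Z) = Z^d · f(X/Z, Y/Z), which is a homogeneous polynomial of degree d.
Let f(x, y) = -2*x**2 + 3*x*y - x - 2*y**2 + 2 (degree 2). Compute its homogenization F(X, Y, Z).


F(X, Y, Z) = -2*X**2 + 3*X*Y - X*Z - 2*Y**2 + 2*Z**2

deg(f) = 2.
Substitute x = X/Z, y = Y/Z into f, then multiply by Z^2.
  monomial -2·x^2·y^0 ↦ -2·X^2·Y^0·Z^0.
  monomial 3·x^1·y^1 ↦ 3·X^1·Y^1·Z^0.
  monomial -1·x^1·y^0 ↦ -1·X^1·Y^0·Z^1.
  monomial -2·x^0·y^2 ↦ -2·X^0·Y^2·Z^0.
  monomial 2·x^0·y^0 ↦ 2·X^0·Y^0·Z^2.
Collecting: F(X, Y, Z) = -2*X**2 + 3*X*Y - X*Z - 2*Y**2 + 2*Z**2.


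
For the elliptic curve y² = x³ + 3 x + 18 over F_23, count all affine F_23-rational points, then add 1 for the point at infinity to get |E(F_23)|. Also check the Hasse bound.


Affine points = {(0, 8), (0, 15), (2, 3), (2, 20), (3, 10), (3, 13), (4, 5), (4, 18), (8, 5), (8, 18), (10, 6), (10, 17), (11, 5), (11, 18), (13, 0), (18, 4), (18, 19), (21, 2), (21, 21)}; affine count = 19; |E(F_23)| = 20.

Discriminant check: Δ ∝ 4a³ + 27b² = 4·3³ + 27·18² = 4·27 + 27·324 ≡ 1 (mod 23). Nonzero ⇒ E is nonsingular.
For each x ∈ F_23, compute rhs = x³ + 3·x + 18 mod 23, then count y ∈ F_23 with y² ≡ rhs.
  x = 0: rhs = 18, matching y values: 8, 15 (2 points).
  x = 1: rhs = 22, matching y values: none (0 points).
  x = 2: rhs = 9, matching y values: 3, 20 (2 points).
  x = 3: rhs = 8, matching y values: 10, 13 (2 points).
  x = 4: rhs = 2, matching y values: 5, 18 (2 points).
  x = 5: rhs = 20, matching y values: none (0 points).
  x = 6: rhs = 22, matching y values: none (0 points).
  x = 7: rhs = 14, matching y values: none (0 points).
  x = 8: rhs = 2, matching y values: 5, 18 (2 points).
  x = 9: rhs = 15, matching y values: none (0 points).
  x = 10: rhs = 13, matching y values: 6, 17 (2 points).
  x = 11: rhs = 2, matching y values: 5, 18 (2 points).
  x = 12: rhs = 11, matching y values: none (0 points).
  x = 13: rhs = 0, matching y values: 0 (1 points).
  x = 14: rhs = 21, matching y values: none (0 points).
  x = 15: rhs = 11, matching y values: none (0 points).
  x = 16: rhs = 22, matching y values: none (0 points).
  x = 17: rhs = 14, matching y values: none (0 points).
  x = 18: rhs = 16, matching y values: 4, 19 (2 points).
  x = 19: rhs = 11, matching y values: none (0 points).
  x = 20: rhs = 5, matching y values: none (0 points).
  x = 21: rhs = 4, matching y values: 2, 21 (2 points).
  x = 22: rhs = 14, matching y values: none (0 points).
Total affine count: 19.
Full point count |E(F_23)| = 19 + 1 = 20.
Hasse bound: |20 − (23+1)| = |-4| = 4 ≤ 2√23 ≈ 9.5917 ✓.


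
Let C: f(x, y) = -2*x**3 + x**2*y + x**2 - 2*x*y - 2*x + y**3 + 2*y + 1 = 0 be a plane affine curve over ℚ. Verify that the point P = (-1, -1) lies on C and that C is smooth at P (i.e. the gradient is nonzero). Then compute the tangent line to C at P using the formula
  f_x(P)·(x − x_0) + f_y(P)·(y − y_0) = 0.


Tangent line at P: -6*x + 8*y + 2 = 0.

Step 1: f(-1, -1) = 0, so P lies on C.
Step 2: partial derivatives
  f_x(x, y) = -6*x**2 + 2*x*y + 2*x - 2*y - 2, f_y(x, y) = x**2 - 2*x + 3*y**2 + 2.
  f_x(P) = -6, f_y(P) = 8 (gradient nonzero, so P is smooth).
Step 3: tangent line at P: -6·(x − -1) + 8·(y − -1) = 0.
Expanding: -6*x + 8*y + 2 = 0.


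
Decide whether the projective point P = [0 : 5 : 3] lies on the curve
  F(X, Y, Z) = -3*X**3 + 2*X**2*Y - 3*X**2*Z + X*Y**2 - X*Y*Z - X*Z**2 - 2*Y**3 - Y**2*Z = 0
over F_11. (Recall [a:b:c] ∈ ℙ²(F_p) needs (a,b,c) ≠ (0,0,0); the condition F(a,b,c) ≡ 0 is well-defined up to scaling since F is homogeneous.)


F(0,5,3) ≡ 5 (mod 11); P is NOT on the curve.

Evaluate F(0, 5, 3) term-by-term (mod 11).
  -3*X**3 ↦ -3·0·1·1 = 0
  2*X**2*Y ↦ 2·0·5·1 = 0
  -3*X**2*Z ↦ -3·0·1·3 = 0
  X*Y**2 ↦ 1·0·25·1 = 0
  -X*Y*Z ↦ -1·0·5·3 = 0
  -X*Z**2 ↦ -1·0·1·9 = 0
  -2*Y**3 ↦ -2·1·125·1 = -250
  -Y**2*Z ↦ -1·1·25·3 = -75
Sum: F(0, 5, 3) = (0) + (0) + (0) + (0) + (0) + (0) + (-250) + (-75) = -325.
Reducing mod 11: -325 ≡ 5 (mod 11).
Since F(a, b, c) ≡ 5 ≠ 0 (mod 11), P does NOT lie on the curve.


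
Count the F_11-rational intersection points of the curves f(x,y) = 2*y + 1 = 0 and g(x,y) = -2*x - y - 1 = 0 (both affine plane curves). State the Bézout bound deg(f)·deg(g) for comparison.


Common zeros: {(8, 5)}; count = 1; Bézout bound = 1.

deg(f) = 1, deg(g) = 1, so Bézout bound = 1.
Scan x ∈ F_11. For each x, list the y ∈ F_11 with f(x, y) ≡ 0 and those with g(x, y) ≡ 0 (mod 11); the common zeros in that column are the intersection.
  x = 0: f ≡ 0 at y ∈ {5}; g ≡ 0 at y ∈ {10}; common: ∅.
  x = 1: f ≡ 0 at y ∈ {5}; g ≡ 0 at y ∈ {8}; common: ∅.
  x = 2: f ≡ 0 at y ∈ {5}; g ≡ 0 at y ∈ {6}; common: ∅.
  x = 3: f ≡ 0 at y ∈ {5}; g ≡ 0 at y ∈ {4}; common: ∅.
  x = 4: f ≡ 0 at y ∈ {5}; g ≡ 0 at y ∈ {2}; common: ∅.
  x = 5: f ≡ 0 at y ∈ {5}; g ≡ 0 at y ∈ {0}; common: ∅.
  x = 6: f ≡ 0 at y ∈ {5}; g ≡ 0 at y ∈ {9}; common: ∅.
  x = 7: f ≡ 0 at y ∈ {5}; g ≡ 0 at y ∈ {7}; common: ∅.
  x = 8: f ≡ 0 at y ∈ {5}; g ≡ 0 at y ∈ {5}; common: {5}.
  x = 9: f ≡ 0 at y ∈ {5}; g ≡ 0 at y ∈ {3}; common: ∅.
  x = 10: f ≡ 0 at y ∈ {5}; g ≡ 0 at y ∈ {1}; common: ∅.
Collecting: common zeros = {(8, 5)}, so the count is 1.
Comparison with the Bézout bound: 1 ≤ 1 = deg(f)·deg(g), as expected for curves with no common component (the bound is attained).


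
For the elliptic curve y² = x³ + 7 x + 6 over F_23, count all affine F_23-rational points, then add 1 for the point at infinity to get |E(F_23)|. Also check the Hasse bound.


Affine points = {(0, 11), (0, 12), (3, 10), (3, 13), (4, 11), (4, 12), (9, 4), (9, 19), (10, 8), (10, 15), (12, 1), (12, 22), (15, 6), (15, 17), (17, 1), (17, 22), (19, 11), (19, 12), (20, 2), (20, 21)}; affine count = 20; |E(F_23)| = 21.

Discriminant check: Δ ∝ 4a³ + 27b² = 4·7³ + 27·6² = 4·343 + 27·36 ≡ 21 (mod 23). Nonzero ⇒ E is nonsingular.
For each x ∈ F_23, compute rhs = x³ + 7·x + 6 mod 23, then count y ∈ F_23 with y² ≡ rhs.
  x = 0: rhs = 6, matching y values: 11, 12 (2 points).
  x = 1: rhs = 14, matching y values: none (0 points).
  x = 2: rhs = 5, matching y values: none (0 points).
  x = 3: rhs = 8, matching y values: 10, 13 (2 points).
  x = 4: rhs = 6, matching y values: 11, 12 (2 points).
  x = 5: rhs = 5, matching y values: none (0 points).
  x = 6: rhs = 11, matching y values: none (0 points).
  x = 7: rhs = 7, matching y values: none (0 points).
  x = 8: rhs = 22, matching y values: none (0 points).
  x = 9: rhs = 16, matching y values: 4, 19 (2 points).
  x = 10: rhs = 18, matching y values: 8, 15 (2 points).
  x = 11: rhs = 11, matching y values: none (0 points).
  x = 12: rhs = 1, matching y values: 1, 22 (2 points).
  x = 13: rhs = 17, matching y values: none (0 points).
  x = 14: rhs = 19, matching y values: none (0 points).
  x = 15: rhs = 13, matching y values: 6, 17 (2 points).
  x = 16: rhs = 5, matching y values: none (0 points).
  x = 17: rhs = 1, matching y values: 1, 22 (2 points).
  x = 18: rhs = 7, matching y values: none (0 points).
  x = 19: rhs = 6, matching y values: 11, 12 (2 points).
  x = 20: rhs = 4, matching y values: 2, 21 (2 points).
  x = 21: rhs = 7, matching y values: none (0 points).
  x = 22: rhs = 21, matching y values: none (0 points).
Total affine count: 20.
Full point count |E(F_23)| = 20 + 1 = 21.
Hasse bound: |21 − (23+1)| = |-3| = 3 ≤ 2√23 ≈ 9.5917 ✓.


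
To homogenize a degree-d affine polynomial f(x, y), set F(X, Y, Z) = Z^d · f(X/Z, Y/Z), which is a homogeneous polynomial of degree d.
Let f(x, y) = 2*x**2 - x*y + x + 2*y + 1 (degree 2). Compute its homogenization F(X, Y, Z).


F(X, Y, Z) = 2*X**2 - X*Y + X*Z + 2*Y*Z + Z**2

deg(f) = 2.
Substitute x = X/Z, y = Y/Z into f, then multiply by Z^2.
  monomial 2·x^2·y^0 ↦ 2·X^2·Y^0·Z^0.
  monomial -1·x^1·y^1 ↦ -1·X^1·Y^1·Z^0.
  monomial 1·x^1·y^0 ↦ 1·X^1·Y^0·Z^1.
  monomial 2·x^0·y^1 ↦ 2·X^0·Y^1·Z^1.
  monomial 1·x^0·y^0 ↦ 1·X^0·Y^0·Z^2.
Collecting: F(X, Y, Z) = 2*X**2 - X*Y + X*Z + 2*Y*Z + Z**2.


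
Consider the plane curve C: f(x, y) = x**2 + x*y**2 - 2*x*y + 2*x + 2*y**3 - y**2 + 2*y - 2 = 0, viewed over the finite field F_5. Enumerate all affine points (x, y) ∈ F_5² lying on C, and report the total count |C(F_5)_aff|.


Affine F_5-points: {(1, 3), (4, 3)}; count = 2.

For each of the 25 pairs (x, y) ∈ F_5², evaluate f(x, y) mod 5. Record the zeros.
  x = 0: [0↦3, 1↦1, 2↦4, 3↦4, 4↦3]  zeros at y ∈ ∅
  x = 1: [0↦1, 1↦3, 2↦2, 3↦0, 4↦4]  zeros at y ∈ {3}
  x = 2: [0↦1, 1↦2, 2↦2, 3↦3, 4↦2]  zeros at y ∈ ∅
  x = 3: [0↦3, 1↦3, 2↦4, 3↦3, 4↦2]  zeros at y ∈ ∅
  x = 4: [0↦2, 1↦1, 2↦3, 3↦0, 4↦4]  zeros at y ∈ {3}
Collecting zeros: affine points = {(1, 3), (4, 3)}.
Total count |C(F_5)_aff| = 2.


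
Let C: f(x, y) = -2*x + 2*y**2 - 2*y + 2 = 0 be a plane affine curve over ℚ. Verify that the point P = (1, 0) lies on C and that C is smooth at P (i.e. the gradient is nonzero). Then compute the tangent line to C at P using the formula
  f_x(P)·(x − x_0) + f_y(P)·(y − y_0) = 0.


Tangent line at P: -2*x - 2*y + 2 = 0.

Step 1: f(1, 0) = 0, so P lies on C.
Step 2: partial derivatives
  f_x(x, y) = -2, f_y(x, y) = 4*y - 2.
  f_x(P) = -2, f_y(P) = -2 (gradient nonzero, so P is smooth).
Step 3: tangent line at P: -2·(x − 1) + -2·(y − 0) = 0.
Expanding: -2*x - 2*y + 2 = 0.


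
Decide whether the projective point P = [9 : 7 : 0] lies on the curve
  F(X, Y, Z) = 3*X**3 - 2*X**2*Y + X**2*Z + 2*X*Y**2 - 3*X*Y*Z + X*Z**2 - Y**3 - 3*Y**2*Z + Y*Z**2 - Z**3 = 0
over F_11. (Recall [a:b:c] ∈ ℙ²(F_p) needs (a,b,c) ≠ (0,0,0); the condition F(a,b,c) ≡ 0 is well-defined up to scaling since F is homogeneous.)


F(9,7,0) ≡ 8 (mod 11); P is NOT on the curve.

Evaluate F(9, 7, 0) term-by-term (mod 11).
  3*X**3 ↦ 3·729·1·1 = 2187
  -2*X**2*Y ↦ -2·81·7·1 = -1134
  X**2*Z ↦ 1·81·1·0 = 0
  2*X*Y**2 ↦ 2·9·49·1 = 882
  -3*X*Y*Z ↦ -3·9·7·0 = 0
  X*Z**2 ↦ 1·9·1·0 = 0
  -Y**3 ↦ -1·1·343·1 = -343
  -3*Y**2*Z ↦ -3·1·49·0 = 0
  Y*Z**2 ↦ 1·1·7·0 = 0
  -Z**3 ↦ -1·1·1·0 = 0
Sum: F(9, 7, 0) = (2187) + (-1134) + (0) + (882) + (0) + (0) + (-343) + (0) + (0) + (0) = 1592.
Reducing mod 11: 1592 ≡ 8 (mod 11).
Since F(a, b, c) ≡ 8 ≠ 0 (mod 11), P does NOT lie on the curve.


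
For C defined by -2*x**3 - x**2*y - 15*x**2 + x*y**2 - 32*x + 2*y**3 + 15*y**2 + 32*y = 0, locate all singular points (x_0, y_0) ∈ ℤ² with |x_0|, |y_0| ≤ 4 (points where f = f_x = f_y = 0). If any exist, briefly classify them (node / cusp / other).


Singular points: {(-2, -2)}; classification: node.

Compute partial derivatives:
  f_x = -6*x**2 - 2*x*y - 30*x + y**2 - 32.
  f_y = -x**2 + 2*x*y + 6*y**2 + 30*y + 32.
Scan x_0 ∈ {−4, ..., 4}. For each x_0, f_y(x_0, y) is a polynomial in y; find its integer roots y ∈ {−4, ..., 4}, then test f_x and f at those candidates.
  x = -4: f_y(-4, y) = 6*y**2 + 22*y + 16; vanishes at y ∈ {-1}. (-4, -1): f_x = -15 ≠ 0.
  x = -3: f_y(-3, y) = 6*y**2 + 24*y + 23; no integer root y with |y| ≤ 4.
  x = -2: f_y(-2, y) = 6*y**2 + 26*y + 28; vanishes at y ∈ {-2}. (-2, -2): f_x = 0, f = 0 — SINGULAR.
  x = -1: f_y(-1, y) = 6*y**2 + 28*y + 31; no integer root y with |y| ≤ 4.
  x = 0: f_y(0, y) = 6*y**2 + 30*y + 32; no integer root y with |y| ≤ 4.
  x = 1: f_y(1, y) = 6*y**2 + 32*y + 31; no integer root y with |y| ≤ 4.
  x = 2: f_y(2, y) = 6*y**2 + 34*y + 28; vanishes at y ∈ {-1}. (2, -1): f_x = -111 ≠ 0.
  x = 3: f_y(3, y) = 6*y**2 + 36*y + 23; no integer root y with |y| ≤ 4.
  x = 4: f_y(4, y) = 6*y**2 + 38*y + 16; no integer root y with |y| ≤ 4.
Only singular point on the grid: (-2, -2).
Classify: substitute x = -2 + u, y = -2 + v and expand: f = -2*u**3 - u**2*v - u**2 + u*v**2 + 2*v**3 + v**2.
No constant or linear terms (consistent with a singular point). Quadratic part: -u**2 + v**2. Cubic part: -2*u**3 - u**2*v + u*v**2 + 2*v**3.
The quadratic part v**2 - u**2 = (v − u)(v + u) splits into two distinct linear factors, so there are two distinct tangent lines y − -2 = ±(x − -2) — this is a node (ordinary double point).
Classification: node.


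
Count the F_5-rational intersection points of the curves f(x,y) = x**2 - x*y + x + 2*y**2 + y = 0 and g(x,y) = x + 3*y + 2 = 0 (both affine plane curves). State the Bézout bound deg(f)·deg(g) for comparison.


Common zeros: ∅; count = 0; Bézout bound = 2.

deg(f) = 2, deg(g) = 1, so Bézout bound = 2.
Scan x ∈ F_5. For each x, list the y ∈ F_5 with f(x, y) ≡ 0 and those with g(x, y) ≡ 0 (mod 5); the common zeros in that column are the intersection.
  x = 0: f ≡ 0 at y ∈ {0, 2}; g ≡ 0 at y ∈ {1}; common: ∅.
  x = 1: f ≡ 0 at y ∈ {2, 3}; g ≡ 0 at y ∈ {4}; common: ∅.
  x = 2: f ≡ 0 at y ∈ ∅; g ≡ 0 at y ∈ {2}; common: ∅.
  x = 3: f ≡ 0 at y ∈ ∅; g ≡ 0 at y ∈ {0}; common: ∅.
  x = 4: f ≡ 0 at y ∈ {0, 4}; g ≡ 0 at y ∈ {3}; common: ∅.
Collecting: common zeros = ∅, so the count is 0.
Comparison with the Bézout bound: 0 ≤ 2 = deg(f)·deg(g), as expected for curves with no common component (the affine F_5-count falls short of the bound because intersections may lie at infinity, over extension fields, or carry multiplicity).


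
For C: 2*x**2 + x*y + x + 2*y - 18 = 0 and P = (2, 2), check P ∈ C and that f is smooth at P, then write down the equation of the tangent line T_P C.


Tangent line at P: 11*x + 4*y - 30 = 0.

Step 1: f(2, 2) = 0, so P lies on C.
Step 2: partial derivatives
  f_x(x, y) = 4*x + y + 1, f_y(x, y) = x + 2.
  f_x(P) = 11, f_y(P) = 4 (gradient nonzero, so P is smooth).
Step 3: tangent line at P: 11·(x − 2) + 4·(y − 2) = 0.
Expanding: 11*x + 4*y - 30 = 0.


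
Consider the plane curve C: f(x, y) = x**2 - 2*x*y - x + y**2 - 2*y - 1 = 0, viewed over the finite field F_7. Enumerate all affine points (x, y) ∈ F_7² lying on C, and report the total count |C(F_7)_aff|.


Affine F_7-points: {(0, 4), (0, 5), (2, 2), (2, 4), (3, 2), (3, 6), (4, 5)}; count = 7.

For each of the 49 pairs (x, y) ∈ F_7², evaluate f(x, y) mod 7. Record the zeros.
  x = 0: [0↦6, 1↦5, 2↦6, 3↦2, 4↦0, 5↦0, 6↦2]  zeros at y ∈ {4, 5}
  x = 1: [0↦6, 1↦3, 2↦2, 3↦3, 4↦6, 5↦4, 6↦4]  zeros at y ∈ ∅
  x = 2: [0↦1, 1↦3, 2↦0, 3↦6, 4↦0, 5↦3, 6↦1]  zeros at y ∈ {2, 4}
  x = 3: [0↦5, 1↦5, 2↦0, 3↦4, 4↦3, 5↦4, 6↦0]  zeros at y ∈ {2, 6}
  x = 4: [0↦4, 1↦2, 2↦2, 3↦4, 4↦1, 5↦0, 6↦1]  zeros at y ∈ {5}
  x = 5: [0↦5, 1↦1, 2↦6, 3↦6, 4↦1, 5↦5, 6↦4]  zeros at y ∈ ∅
  x = 6: [0↦1, 1↦2, 2↦5, 3↦3, 4↦3, 5↦5, 6↦2]  zeros at y ∈ ∅
Collecting zeros: affine points = {(0, 4), (0, 5), (2, 2), (2, 4), (3, 2), (3, 6), (4, 5)}.
Total count |C(F_7)_aff| = 7.
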